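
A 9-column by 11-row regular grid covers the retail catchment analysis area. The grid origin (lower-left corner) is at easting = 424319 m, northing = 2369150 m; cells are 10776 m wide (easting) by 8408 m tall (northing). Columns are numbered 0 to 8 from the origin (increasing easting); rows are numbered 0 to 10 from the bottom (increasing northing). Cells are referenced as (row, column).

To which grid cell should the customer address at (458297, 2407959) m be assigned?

(4, 3)

Column index: ⌊(458297 − 424319) / 10776⌋ = ⌊3.153⌋ = 3
Row offset from origin: ⌊(2407959 − 2369150) / 8408⌋ = ⌊4.616⌋ = 4 → row 4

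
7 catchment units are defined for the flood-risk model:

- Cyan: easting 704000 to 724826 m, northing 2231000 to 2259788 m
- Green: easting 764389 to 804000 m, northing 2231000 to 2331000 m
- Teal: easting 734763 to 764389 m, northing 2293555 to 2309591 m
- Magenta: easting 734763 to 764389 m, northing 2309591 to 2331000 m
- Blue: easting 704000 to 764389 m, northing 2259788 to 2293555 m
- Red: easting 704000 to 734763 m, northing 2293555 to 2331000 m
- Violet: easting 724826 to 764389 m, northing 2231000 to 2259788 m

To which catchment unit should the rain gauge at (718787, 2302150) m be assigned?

Red

The point has easting = 718787 and northing = 2302150.
Only Red satisfies 704000 ≤ easting ≤ 734763 and 2293555 ≤ northing ≤ 2331000.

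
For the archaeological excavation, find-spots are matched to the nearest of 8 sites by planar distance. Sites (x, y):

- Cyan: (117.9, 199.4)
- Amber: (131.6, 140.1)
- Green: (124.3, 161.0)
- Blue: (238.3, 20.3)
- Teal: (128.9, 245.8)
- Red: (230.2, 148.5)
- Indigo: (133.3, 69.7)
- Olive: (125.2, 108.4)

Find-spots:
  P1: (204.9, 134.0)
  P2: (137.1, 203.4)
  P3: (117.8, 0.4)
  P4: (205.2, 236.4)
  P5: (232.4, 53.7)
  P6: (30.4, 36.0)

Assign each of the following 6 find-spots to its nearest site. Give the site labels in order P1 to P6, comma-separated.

P1 → Red (d²=850.34)
P2 → Cyan (d²=384.64)
P3 → Indigo (d²=5042.74)
P4 → Teal (d²=5910.05)
P5 → Blue (d²=1150.37)
P6 → Indigo (d²=11724.10)

Red, Cyan, Indigo, Teal, Blue, Indigo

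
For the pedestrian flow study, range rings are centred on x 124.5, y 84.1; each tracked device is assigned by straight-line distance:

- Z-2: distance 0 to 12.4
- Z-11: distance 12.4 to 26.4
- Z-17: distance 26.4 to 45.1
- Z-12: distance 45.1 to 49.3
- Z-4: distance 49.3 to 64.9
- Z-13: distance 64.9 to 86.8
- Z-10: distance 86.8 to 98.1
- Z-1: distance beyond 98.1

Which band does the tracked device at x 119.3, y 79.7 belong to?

Distance = √((119.3−124.5)² + (79.7−84.1)²) = √(27.040 + 19.360) = 6.812.
0 ≤ 6.812 < 12.4 → Z-2.

Z-2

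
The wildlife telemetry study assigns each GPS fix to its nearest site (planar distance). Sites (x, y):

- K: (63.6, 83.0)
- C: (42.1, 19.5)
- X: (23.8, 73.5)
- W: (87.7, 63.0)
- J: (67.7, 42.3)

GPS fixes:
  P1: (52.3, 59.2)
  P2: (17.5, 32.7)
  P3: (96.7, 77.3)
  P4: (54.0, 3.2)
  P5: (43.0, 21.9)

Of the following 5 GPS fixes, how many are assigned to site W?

1

P1 → J
P2 → C
P3 → W
P4 → C
P5 → C
1 of the 5 goes to W.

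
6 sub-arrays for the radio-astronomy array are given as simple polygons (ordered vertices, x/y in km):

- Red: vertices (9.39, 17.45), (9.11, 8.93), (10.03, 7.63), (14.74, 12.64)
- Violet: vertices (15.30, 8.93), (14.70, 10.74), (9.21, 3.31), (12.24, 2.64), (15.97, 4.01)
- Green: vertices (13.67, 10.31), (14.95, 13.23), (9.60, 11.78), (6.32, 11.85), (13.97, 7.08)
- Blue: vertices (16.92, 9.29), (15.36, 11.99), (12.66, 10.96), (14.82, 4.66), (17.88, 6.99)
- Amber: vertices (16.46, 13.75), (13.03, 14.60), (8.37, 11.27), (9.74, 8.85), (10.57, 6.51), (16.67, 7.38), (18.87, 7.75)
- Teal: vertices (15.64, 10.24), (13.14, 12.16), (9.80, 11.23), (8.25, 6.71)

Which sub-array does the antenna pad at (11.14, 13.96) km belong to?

Red

Cast a ray rightward from (11.14, 13.96). For each polygon, the edges (by vertex number in listed order) whose endpoints lie on opposite sides of y = 13.96, where each meets that height, and whether that is right or left of the point:
Red: 1–2 at x≈9.275 (left), 4–1 at x≈13.272 (right) → 1 crossing.
Violet: no edge straddles that height → 0 crossings.
Green: no edge straddles that height → 0 crossings.
Blue: no edge straddles that height → 0 crossings.
Amber: 1–2 at x≈15.613 (right), 2–3 at x≈12.134 (right) → 2 crossings.
Teal: no edge straddles that height → 0 crossings.
Only Red has an odd count, so the point is inside Red.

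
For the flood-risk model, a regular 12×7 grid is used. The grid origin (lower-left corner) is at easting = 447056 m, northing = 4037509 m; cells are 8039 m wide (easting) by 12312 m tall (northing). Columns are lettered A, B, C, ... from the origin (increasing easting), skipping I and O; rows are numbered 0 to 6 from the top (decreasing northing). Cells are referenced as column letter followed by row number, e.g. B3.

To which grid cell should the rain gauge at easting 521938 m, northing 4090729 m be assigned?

K2

Column index: ⌊(521938 − 447056) / 8039⌋ = ⌊9.315⌋ = 9 → column K
Row offset from origin: ⌊(4090729 − 4037509) / 12312⌋ = ⌊4.323⌋ = 4 → row 2 (counted from top)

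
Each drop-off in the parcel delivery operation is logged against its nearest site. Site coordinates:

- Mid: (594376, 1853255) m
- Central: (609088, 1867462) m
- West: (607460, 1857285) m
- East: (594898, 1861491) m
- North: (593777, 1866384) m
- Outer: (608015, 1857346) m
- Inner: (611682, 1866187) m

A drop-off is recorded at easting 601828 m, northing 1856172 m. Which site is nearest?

West

Squared distances to each site:
Mid: 64041193.000; Central: 180171700.000; West: 32958193.000; East: 76316661.000; North: 169103545.000; Outer: 39657245.000; Inner: 197401541.000.
Minimum at West.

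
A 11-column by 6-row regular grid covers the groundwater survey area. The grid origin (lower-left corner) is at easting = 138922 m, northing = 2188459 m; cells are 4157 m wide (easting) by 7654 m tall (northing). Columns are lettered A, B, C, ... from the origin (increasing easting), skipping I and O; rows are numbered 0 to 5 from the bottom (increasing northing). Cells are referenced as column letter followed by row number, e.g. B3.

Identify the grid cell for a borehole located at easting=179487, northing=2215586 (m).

K3

Column index: ⌊(179487 − 138922) / 4157⌋ = ⌊9.758⌋ = 9 → column K
Row offset from origin: ⌊(2215586 − 2188459) / 7654⌋ = ⌊3.544⌋ = 3 → row 3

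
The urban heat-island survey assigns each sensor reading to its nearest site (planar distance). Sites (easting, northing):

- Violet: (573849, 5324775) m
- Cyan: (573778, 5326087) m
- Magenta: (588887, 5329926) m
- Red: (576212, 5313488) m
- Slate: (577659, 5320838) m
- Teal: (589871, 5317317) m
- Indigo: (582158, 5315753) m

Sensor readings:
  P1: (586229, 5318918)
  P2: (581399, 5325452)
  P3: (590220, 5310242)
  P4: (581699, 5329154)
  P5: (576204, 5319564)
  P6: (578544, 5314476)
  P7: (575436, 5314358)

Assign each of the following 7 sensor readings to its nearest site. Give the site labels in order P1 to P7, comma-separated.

Teal, Slate, Teal, Magenta, Slate, Red, Red

P1 → Teal (d²=15827365.00)
P2 → Slate (d²=35276596.00)
P3 → Teal (d²=50177426.00)
P4 → Magenta (d²=52263328.00)
P5 → Slate (d²=3740101.00)
P6 → Red (d²=6414368.00)
P7 → Red (d²=1359076.00)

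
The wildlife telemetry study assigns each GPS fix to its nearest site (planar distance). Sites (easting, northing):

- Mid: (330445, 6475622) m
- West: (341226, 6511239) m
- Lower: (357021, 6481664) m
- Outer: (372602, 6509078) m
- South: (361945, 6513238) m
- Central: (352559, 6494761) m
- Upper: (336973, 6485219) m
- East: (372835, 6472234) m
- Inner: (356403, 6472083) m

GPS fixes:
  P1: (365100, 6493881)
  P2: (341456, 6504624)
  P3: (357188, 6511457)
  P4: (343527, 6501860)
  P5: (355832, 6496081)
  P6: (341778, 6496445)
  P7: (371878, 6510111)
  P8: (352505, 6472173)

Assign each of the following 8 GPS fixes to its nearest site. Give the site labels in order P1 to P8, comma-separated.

P1 → Central (d²=158051081.00)
P2 → West (d²=43811125.00)
P3 → South (d²=25801010.00)
P4 → West (d²=93260242.00)
P5 → Central (d²=12454929.00)
P6 → Central (d²=119065817.00)
P7 → Outer (d²=1591265.00)
P8 → Inner (d²=15202504.00)

Central, West, South, West, Central, Central, Outer, Inner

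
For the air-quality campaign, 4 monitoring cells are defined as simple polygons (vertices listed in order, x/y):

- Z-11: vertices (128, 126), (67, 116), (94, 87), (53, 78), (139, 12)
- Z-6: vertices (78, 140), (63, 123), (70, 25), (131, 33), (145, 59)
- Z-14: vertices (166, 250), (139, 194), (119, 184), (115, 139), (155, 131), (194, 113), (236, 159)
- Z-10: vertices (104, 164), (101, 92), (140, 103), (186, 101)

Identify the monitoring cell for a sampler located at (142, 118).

Cast a ray rightward from (142, 118). For each polygon, the edges (by vertex number in listed order) whose endpoints lie on opposite sides of y = 118, where each meets that height, and whether that is right or left of the point:
Z-11: 1–2 at x≈79.2 (left), 5–1 at x≈128.8 (left) → 0 crossings.
Z-6: 2–3 at x≈63.4 (left), 5–1 at x≈96.2 (left) → 0 crossings.
Z-14: 5–6 at x≈183.2 (right), 6–7 at x≈198.6 (right) → 2 crossings.
Z-10: 1–2 at x≈102.1 (left), 4–1 at x≈163.9 (right) → 1 crossing.
Only Z-10 has an odd count, so the point is inside Z-10.

Z-10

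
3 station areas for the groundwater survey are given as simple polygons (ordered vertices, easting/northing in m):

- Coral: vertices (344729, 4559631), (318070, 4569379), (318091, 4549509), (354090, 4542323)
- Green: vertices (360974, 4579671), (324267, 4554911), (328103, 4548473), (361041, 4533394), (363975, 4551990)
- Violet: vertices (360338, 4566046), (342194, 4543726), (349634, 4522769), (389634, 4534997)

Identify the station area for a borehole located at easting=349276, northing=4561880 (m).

Green

Cast a ray rightward from (349276, 4561880). For each polygon, the edges (by vertex number in listed order) whose endpoints lie on opposite sides of northing = 4561880, where each meets that height, and whether that is right or left of the point:
Coral: 1–2 at easting≈338578.4 (left), 2–3 at easting≈318077.9 (left) → 0 crossings.
Green: 1–2 at easting≈334598.6 (left), 5–1 at easting≈362902.8 (right) → 1 crossing.
Violet: 1–2 at easting≈356951.4 (right), 4–1 at easting≈364268.8 (right) → 2 crossings.
Only Green has an odd count, so the point is inside Green.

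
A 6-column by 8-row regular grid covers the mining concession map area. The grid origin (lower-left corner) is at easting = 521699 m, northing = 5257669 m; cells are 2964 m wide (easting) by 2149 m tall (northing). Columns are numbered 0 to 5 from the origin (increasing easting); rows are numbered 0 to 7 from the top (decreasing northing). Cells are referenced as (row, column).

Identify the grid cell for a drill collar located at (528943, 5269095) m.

Column index: ⌊(528943 − 521699) / 2964⌋ = ⌊2.444⌋ = 2
Row offset from origin: ⌊(5269095 − 5257669) / 2149⌋ = ⌊5.317⌋ = 5 → row 2 (counted from top)

(2, 2)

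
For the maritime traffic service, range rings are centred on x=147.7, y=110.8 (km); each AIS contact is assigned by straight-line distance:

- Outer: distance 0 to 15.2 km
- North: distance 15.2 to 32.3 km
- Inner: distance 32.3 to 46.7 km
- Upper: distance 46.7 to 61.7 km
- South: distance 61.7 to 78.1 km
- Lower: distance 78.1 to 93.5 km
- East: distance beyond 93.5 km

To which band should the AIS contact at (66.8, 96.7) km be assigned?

Distance = √((66.8−147.7)² + (96.7−110.8)²) = √(6544.810 + 198.810) = 82.120 km.
78.1 ≤ 82.120 < 93.5 → Lower.

Lower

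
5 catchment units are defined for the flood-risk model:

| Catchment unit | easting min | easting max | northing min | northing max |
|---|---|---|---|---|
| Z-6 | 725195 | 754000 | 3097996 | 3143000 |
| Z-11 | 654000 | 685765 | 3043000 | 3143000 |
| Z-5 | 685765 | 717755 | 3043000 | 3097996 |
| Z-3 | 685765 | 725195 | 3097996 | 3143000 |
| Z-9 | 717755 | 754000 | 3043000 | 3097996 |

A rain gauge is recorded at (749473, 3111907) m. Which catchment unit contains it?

The point has easting = 749473 and northing = 3111907.
Only Z-6 satisfies 725195 ≤ easting ≤ 754000 and 3097996 ≤ northing ≤ 3143000.

Z-6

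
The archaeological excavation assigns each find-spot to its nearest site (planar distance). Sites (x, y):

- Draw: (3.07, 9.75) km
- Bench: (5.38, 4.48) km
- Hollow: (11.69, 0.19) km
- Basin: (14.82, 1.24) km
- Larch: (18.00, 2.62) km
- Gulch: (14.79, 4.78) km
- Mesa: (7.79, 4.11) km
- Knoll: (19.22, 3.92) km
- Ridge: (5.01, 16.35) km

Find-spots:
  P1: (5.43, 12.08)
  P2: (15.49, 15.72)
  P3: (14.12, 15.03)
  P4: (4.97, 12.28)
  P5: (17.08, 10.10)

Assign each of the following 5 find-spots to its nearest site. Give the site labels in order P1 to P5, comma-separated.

P1 → Draw (d²=11.00)
P2 → Ridge (d²=110.23)
P3 → Ridge (d²=84.73)
P4 → Draw (d²=10.01)
P5 → Gulch (d²=33.55)

Draw, Ridge, Ridge, Draw, Gulch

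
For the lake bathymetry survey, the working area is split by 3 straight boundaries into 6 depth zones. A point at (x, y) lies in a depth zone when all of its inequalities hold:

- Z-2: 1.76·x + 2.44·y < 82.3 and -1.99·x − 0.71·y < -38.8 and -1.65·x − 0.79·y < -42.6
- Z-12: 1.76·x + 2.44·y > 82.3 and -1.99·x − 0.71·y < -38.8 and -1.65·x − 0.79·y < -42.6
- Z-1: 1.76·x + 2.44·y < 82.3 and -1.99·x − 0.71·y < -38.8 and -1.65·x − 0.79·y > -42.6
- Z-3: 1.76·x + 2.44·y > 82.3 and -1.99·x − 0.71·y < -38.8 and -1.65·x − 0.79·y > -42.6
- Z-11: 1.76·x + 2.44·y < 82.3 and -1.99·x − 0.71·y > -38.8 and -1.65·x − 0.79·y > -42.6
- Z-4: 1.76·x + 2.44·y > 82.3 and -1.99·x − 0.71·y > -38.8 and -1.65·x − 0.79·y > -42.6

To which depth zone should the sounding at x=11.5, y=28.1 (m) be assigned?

Z-3

1.76·11.5 + 2.44·28.1 = 88.804, which is > 82.3
-1.99·11.5 − 0.71·28.1 = -42.836, which is < -38.8
-1.65·11.5 − 0.79·28.1 = -41.174, which is > -42.6
This sign pattern matches Z-3.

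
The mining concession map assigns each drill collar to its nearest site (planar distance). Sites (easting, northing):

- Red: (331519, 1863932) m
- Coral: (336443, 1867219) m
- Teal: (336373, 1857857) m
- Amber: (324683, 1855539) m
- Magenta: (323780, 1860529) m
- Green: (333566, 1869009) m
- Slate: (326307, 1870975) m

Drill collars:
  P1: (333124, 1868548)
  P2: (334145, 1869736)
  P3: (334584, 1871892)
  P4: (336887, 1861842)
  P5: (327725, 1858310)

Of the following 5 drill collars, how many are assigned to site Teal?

P1 → Green
P2 → Green
P3 → Green
P4 → Teal
P5 → Amber
1 of the 5 goes to Teal.

1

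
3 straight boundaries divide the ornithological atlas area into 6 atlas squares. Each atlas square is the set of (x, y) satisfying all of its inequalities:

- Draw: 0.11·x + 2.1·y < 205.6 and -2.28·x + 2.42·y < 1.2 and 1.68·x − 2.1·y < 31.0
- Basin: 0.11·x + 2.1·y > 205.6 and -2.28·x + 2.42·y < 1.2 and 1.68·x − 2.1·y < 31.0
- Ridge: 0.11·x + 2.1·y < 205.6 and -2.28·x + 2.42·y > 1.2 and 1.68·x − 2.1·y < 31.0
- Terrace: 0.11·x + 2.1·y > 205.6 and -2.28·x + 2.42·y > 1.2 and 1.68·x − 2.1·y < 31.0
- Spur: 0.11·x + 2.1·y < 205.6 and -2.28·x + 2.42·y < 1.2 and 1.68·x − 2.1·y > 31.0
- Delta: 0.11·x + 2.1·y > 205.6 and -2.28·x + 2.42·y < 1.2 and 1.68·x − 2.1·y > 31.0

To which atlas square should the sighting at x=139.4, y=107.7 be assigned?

0.11·139.4 + 2.1·107.7 = 241.504, which is > 205.6
-2.28·139.4 + 2.42·107.7 = -57.198, which is < 1.2
1.68·139.4 − 2.1·107.7 = 8.022, which is < 31.0
This sign pattern matches Basin.

Basin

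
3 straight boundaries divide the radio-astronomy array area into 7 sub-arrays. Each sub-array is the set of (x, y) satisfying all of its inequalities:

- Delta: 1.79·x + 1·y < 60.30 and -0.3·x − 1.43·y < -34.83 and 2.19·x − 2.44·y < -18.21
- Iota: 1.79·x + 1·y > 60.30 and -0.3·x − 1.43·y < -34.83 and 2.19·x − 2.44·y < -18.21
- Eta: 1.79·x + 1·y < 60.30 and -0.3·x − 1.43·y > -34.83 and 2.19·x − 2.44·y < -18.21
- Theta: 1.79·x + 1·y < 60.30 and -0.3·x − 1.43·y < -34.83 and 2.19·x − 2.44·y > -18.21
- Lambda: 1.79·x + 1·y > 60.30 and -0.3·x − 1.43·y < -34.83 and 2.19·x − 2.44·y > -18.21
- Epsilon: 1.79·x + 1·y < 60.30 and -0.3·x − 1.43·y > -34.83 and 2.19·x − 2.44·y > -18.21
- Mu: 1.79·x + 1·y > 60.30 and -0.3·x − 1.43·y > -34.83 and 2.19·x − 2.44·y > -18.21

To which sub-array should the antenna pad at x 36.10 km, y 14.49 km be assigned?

1.79·36.10 + 1·14.49 = 79.109, which is > 60.30
-0.3·36.10 − 1.43·14.49 = -31.551, which is > -34.83
2.19·36.10 − 2.44·14.49 = 43.703, which is > -18.21
This sign pattern matches Mu.

Mu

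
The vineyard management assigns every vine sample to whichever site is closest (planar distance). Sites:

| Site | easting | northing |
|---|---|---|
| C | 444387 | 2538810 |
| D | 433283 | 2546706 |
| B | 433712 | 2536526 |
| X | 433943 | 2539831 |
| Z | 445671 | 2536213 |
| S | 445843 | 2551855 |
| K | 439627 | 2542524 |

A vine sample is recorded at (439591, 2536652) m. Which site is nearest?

Squared distances to each site:
C: 27658580.000; D: 140873780.000; B: 34578517.000; X: 42005945.000; Z: 37159121.000; S: 270218713.000; K: 34481680.000.
Minimum at C.

C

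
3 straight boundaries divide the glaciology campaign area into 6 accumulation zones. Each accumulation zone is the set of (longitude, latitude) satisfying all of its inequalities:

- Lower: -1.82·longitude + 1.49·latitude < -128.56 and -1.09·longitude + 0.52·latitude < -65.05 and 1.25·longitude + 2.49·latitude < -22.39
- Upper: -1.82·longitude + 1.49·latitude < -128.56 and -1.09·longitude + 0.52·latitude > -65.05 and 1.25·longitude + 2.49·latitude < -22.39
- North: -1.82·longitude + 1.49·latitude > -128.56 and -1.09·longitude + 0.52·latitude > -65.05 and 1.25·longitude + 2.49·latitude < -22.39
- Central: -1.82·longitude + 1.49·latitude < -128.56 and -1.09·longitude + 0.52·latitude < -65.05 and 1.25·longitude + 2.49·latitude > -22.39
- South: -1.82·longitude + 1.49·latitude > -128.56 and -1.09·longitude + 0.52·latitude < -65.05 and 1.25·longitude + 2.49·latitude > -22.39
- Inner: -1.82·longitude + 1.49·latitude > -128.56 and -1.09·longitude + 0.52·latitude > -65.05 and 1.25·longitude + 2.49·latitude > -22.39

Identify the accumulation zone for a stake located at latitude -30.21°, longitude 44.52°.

-1.82·44.52 + 1.49·-30.21 = -126.039, which is > -128.56
-1.09·44.52 + 0.52·-30.21 = -64.236, which is > -65.05
1.25·44.52 + 2.49·-30.21 = -19.573, which is > -22.39
This sign pattern matches Inner.

Inner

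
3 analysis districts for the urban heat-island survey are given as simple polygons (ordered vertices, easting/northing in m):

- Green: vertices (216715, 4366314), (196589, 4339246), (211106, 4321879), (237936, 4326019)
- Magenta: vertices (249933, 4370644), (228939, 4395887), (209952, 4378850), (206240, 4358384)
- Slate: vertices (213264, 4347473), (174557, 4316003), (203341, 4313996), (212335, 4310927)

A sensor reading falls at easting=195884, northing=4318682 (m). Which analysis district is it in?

Cast a ray rightward from (195884, 4318682). For each polygon, the edges (by vertex number in listed order) whose endpoints lie on opposite sides of northing = 4318682, where each meets that height, and whether that is right or left of the point:
Green: no edge straddles that height → 0 crossings.
Magenta: no edge straddles that height → 0 crossings.
Slate: 1–2 at easting≈177852.1 (left), 4–1 at easting≈212532.1 (right) → 1 crossing.
Only Slate has an odd count, so the point is inside Slate.

Slate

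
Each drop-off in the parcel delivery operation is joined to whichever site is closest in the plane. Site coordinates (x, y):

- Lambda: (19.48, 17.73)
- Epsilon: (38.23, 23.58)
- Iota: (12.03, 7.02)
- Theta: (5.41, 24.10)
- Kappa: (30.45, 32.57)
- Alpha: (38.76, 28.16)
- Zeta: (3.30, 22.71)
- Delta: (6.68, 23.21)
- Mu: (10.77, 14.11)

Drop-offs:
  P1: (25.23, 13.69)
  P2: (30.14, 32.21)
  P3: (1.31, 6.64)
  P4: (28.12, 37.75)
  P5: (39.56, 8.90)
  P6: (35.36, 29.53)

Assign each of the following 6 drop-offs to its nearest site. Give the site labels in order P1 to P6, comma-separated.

Lambda, Kappa, Iota, Kappa, Epsilon, Alpha

P1 → Lambda (d²=49.38)
P2 → Kappa (d²=0.23)
P3 → Iota (d²=115.06)
P4 → Kappa (d²=32.26)
P5 → Epsilon (d²=217.27)
P6 → Alpha (d²=13.44)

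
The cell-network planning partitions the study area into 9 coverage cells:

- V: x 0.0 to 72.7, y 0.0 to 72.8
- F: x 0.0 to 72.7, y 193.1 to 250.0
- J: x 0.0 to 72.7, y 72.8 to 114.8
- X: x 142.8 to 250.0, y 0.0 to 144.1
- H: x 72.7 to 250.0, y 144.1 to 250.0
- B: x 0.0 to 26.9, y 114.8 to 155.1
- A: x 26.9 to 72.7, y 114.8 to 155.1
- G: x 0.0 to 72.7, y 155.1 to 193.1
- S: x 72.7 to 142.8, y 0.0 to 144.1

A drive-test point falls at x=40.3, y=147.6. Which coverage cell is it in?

The point has x = 40.3 and y = 147.6.
Only A satisfies 26.9 ≤ x ≤ 72.7 and 114.8 ≤ y ≤ 155.1.

A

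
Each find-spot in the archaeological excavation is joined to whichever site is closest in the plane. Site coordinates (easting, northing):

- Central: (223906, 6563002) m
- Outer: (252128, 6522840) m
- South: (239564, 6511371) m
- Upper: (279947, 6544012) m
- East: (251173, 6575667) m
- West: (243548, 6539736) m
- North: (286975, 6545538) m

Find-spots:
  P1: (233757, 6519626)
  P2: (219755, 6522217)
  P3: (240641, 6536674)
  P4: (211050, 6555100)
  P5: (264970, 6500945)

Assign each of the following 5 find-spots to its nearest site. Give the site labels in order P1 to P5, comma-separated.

P1 → South (d²=101866274.00)
P2 → South (d²=510032197.00)
P3 → West (d²=17826493.00)
P4 → Central (d²=227718340.00)
P5 → Outer (d²=644307989.00)

South, South, West, Central, Outer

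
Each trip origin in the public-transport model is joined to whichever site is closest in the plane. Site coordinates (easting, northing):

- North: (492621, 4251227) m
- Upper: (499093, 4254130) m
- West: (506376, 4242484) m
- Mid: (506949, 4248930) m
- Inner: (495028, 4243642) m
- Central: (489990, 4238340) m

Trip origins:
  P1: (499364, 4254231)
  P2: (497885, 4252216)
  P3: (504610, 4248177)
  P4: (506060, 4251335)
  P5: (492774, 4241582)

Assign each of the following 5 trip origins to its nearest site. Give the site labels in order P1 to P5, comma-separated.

Upper, Upper, Mid, Mid, Inner

P1 → Upper (d²=83642.00)
P2 → Upper (d²=5122660.00)
P3 → Mid (d²=6037930.00)
P4 → Mid (d²=6574346.00)
P5 → Inner (d²=9324116.00)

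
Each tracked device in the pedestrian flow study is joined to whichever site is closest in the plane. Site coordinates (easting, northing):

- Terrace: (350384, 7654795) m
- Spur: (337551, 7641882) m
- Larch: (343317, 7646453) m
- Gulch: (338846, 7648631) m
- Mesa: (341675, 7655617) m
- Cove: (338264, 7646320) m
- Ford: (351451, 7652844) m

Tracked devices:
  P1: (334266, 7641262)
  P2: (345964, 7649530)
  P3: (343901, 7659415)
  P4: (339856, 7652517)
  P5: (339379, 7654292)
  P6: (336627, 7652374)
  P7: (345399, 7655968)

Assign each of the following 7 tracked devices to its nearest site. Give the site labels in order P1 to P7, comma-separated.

P1 → Spur (d²=11175625.00)
P2 → Larch (d²=16474538.00)
P3 → Mesa (d²=19379880.00)
P4 → Mesa (d²=12918761.00)
P5 → Mesa (d²=7027241.00)
P6 → Gulch (d²=18934010.00)
P7 → Mesa (d²=13991377.00)

Spur, Larch, Mesa, Mesa, Mesa, Gulch, Mesa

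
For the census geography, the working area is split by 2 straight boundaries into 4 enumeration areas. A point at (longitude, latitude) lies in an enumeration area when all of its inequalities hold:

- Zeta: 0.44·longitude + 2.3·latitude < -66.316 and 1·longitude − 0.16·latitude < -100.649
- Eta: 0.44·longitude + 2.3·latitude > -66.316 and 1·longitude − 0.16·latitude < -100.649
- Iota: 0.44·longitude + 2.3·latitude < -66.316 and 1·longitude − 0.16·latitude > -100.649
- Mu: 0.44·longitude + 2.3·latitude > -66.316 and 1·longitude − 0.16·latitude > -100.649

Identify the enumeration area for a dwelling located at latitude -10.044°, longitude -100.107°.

Iota

0.44·-100.107 + 2.3·-10.044 = -67.148, which is < -66.316
1·-100.107 − 0.16·-10.044 = -98.500, which is > -100.649
This sign pattern matches Iota.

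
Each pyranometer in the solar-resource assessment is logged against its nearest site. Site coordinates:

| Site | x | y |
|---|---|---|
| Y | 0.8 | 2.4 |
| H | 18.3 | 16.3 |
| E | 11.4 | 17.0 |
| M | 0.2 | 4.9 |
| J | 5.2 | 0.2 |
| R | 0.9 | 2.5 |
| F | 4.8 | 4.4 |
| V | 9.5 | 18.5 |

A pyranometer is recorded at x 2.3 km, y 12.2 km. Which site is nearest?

M

Squared distances to each site:
Y: 98.290; H: 272.810; E: 105.850; M: 57.700; J: 152.410; R: 96.050; F: 67.090; V: 91.530.
Minimum at M.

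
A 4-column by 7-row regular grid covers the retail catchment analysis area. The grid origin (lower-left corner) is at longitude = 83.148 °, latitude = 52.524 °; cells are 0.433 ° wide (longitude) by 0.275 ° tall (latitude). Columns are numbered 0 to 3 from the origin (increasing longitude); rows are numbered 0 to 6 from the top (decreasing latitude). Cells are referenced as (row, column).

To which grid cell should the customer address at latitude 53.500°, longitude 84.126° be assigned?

(3, 2)

Column index: ⌊(84.126 − 83.148) / 0.433⌋ = ⌊2.259⌋ = 2
Row offset from origin: ⌊(53.500 − 52.524) / 0.275⌋ = ⌊3.549⌋ = 3 → row 3 (counted from top)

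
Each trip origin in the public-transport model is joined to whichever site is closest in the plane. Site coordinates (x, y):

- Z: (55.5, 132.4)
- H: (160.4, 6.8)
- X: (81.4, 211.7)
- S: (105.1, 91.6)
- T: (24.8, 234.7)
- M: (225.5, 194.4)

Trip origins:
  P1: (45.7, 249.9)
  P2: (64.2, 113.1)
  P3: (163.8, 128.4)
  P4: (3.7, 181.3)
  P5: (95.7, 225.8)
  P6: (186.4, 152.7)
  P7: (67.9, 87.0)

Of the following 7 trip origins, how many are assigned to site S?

2

P1 → T
P2 → Z
P3 → S
P4 → T
P5 → X
P6 → M
P7 → S
2 of the 7 go to S.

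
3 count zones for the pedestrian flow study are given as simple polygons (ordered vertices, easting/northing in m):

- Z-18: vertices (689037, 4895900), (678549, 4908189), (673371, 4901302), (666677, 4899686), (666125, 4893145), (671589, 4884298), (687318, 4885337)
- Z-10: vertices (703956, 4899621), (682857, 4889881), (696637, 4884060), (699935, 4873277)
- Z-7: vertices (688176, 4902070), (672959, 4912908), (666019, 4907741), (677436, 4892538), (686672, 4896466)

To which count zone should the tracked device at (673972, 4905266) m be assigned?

Z-7

Cast a ray rightward from (673972, 4905266). For each polygon, the edges (by vertex number in listed order) whose endpoints lie on opposite sides of northing = 4905266, where each meets that height, and whether that is right or left of the point:
Z-18: 1–2 at easting≈681043.6 (right), 2–3 at easting≈676351.3 (right) → 2 crossings.
Z-10: no edge straddles that height → 0 crossings.
Z-7: 1–2 at easting≈683688.7 (right), 3–4 at easting≈667877.7 (left) → 1 crossing.
Only Z-7 has an odd count, so the point is inside Z-7.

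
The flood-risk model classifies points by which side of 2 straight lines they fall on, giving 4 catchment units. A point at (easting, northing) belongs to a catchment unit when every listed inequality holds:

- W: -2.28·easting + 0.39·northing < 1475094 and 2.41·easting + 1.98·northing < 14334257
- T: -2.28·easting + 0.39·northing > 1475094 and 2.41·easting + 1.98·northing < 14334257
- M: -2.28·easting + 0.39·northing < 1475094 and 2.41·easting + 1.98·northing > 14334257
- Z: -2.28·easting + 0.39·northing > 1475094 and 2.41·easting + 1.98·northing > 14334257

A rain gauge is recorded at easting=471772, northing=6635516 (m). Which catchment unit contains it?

-2.28·471772 + 0.39·6635516 = 1512211.080, which is > 1475094
2.41·471772 + 1.98·6635516 = 14275292.200, which is < 14334257
This sign pattern matches T.

T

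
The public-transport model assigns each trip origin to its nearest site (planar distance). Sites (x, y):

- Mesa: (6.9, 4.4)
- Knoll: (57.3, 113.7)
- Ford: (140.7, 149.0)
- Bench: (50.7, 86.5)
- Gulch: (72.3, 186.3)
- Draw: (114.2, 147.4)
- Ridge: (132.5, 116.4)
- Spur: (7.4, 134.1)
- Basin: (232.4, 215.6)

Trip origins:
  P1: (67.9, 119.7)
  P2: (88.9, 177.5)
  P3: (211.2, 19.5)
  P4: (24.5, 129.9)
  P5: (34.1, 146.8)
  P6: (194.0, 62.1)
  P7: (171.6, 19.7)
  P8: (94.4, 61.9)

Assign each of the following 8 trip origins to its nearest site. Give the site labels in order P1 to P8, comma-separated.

Knoll, Gulch, Ridge, Spur, Spur, Ridge, Ridge, Bench

P1 → Knoll (d²=148.36)
P2 → Gulch (d²=353.00)
P3 → Ridge (d²=15583.30)
P4 → Spur (d²=310.05)
P5 → Spur (d²=874.18)
P6 → Ridge (d²=6730.74)
P7 → Ridge (d²=10879.70)
P8 → Bench (d²=2514.85)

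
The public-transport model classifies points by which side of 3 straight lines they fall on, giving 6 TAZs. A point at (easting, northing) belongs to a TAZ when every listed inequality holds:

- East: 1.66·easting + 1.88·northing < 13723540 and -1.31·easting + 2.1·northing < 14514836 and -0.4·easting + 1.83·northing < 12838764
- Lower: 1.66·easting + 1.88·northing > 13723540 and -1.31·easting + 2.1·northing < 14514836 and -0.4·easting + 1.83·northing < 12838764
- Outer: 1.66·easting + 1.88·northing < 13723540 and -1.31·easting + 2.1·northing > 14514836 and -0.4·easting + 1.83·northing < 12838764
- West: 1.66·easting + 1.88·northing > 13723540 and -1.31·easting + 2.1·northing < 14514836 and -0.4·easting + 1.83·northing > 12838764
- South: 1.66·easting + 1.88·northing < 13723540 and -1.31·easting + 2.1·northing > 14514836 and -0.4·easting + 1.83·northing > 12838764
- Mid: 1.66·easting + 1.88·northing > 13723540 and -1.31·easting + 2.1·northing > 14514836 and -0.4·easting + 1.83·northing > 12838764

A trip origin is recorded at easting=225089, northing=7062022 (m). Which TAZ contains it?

1.66·225089 + 1.88·7062022 = 13650249.100, which is < 13723540
-1.31·225089 + 2.1·7062022 = 14535379.610, which is > 14514836
-0.4·225089 + 1.83·7062022 = 12833464.660, which is < 12838764
This sign pattern matches Outer.

Outer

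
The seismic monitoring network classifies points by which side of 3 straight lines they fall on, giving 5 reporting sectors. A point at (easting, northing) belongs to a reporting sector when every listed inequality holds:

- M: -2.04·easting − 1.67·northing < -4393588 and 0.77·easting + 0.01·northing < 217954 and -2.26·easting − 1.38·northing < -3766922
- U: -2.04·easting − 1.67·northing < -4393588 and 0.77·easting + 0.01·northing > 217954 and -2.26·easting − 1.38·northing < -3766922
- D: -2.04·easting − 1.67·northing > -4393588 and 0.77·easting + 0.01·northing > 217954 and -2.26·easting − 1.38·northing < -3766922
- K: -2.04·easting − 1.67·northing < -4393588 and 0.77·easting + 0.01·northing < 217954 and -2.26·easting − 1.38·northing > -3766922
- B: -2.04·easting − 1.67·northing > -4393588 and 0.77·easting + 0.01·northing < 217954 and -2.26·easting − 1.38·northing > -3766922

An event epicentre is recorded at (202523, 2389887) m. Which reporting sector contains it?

-2.04·202523 − 1.67·2389887 = -4404258.210, which is < -4393588
0.77·202523 + 0.01·2389887 = 179841.580, which is < 217954
-2.26·202523 − 1.38·2389887 = -3755746.040, which is > -3766922
This sign pattern matches K.

K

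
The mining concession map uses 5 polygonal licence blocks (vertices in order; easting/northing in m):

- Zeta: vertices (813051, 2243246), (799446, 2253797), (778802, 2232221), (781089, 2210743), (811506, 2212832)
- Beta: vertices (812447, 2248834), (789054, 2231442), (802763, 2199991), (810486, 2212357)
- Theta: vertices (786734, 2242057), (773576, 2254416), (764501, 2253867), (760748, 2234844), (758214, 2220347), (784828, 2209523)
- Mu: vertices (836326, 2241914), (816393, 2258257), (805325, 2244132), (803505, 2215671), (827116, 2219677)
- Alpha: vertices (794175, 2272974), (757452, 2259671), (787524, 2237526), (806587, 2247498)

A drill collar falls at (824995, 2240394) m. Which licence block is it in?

Mu

Cast a ray rightward from (824995, 2240394). For each polygon, the edges (by vertex number in listed order) whose endpoints lie on opposite sides of northing = 2240394, where each meets that height, and whether that is right or left of the point:
Zeta: 2–3 at easting≈786622.0 (left), 5–1 at easting≈812906.1 (left) → 0 crossings.
Beta: 1–2 at easting≈801094.8 (left), 4–1 at easting≈811993.3 (left) → 0 crossings.
Theta: 3–4 at easting≈761842.9 (left), 6–1 at easting≈786636.6 (left) → 0 crossings.
Mu: 3–4 at easting≈805086.0 (left), 5–1 at easting≈835696.5 (right) → 1 crossing.
Alpha: 2–3 at easting≈783629.4 (left), 3–4 at easting≈793006.6 (left) → 0 crossings.
Only Mu has an odd count, so the point is inside Mu.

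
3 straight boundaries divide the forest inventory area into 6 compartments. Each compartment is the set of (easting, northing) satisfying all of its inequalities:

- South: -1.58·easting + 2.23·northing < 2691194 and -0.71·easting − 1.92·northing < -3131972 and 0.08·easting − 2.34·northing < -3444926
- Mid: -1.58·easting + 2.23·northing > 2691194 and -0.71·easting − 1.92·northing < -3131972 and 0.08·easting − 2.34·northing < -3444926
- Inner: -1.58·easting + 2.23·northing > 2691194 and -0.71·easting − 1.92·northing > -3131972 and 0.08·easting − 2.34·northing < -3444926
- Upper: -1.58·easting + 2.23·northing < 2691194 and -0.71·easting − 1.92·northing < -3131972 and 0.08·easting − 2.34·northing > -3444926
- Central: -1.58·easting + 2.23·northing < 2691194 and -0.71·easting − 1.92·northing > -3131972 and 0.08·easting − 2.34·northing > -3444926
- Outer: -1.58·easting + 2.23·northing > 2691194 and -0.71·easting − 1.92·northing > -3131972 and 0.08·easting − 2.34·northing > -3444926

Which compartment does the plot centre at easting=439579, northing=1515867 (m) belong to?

-1.58·439579 + 2.23·1515867 = 2685848.590, which is < 2691194
-0.71·439579 − 1.92·1515867 = -3222565.730, which is < -3131972
0.08·439579 − 2.34·1515867 = -3511962.460, which is < -3444926
This sign pattern matches South.

South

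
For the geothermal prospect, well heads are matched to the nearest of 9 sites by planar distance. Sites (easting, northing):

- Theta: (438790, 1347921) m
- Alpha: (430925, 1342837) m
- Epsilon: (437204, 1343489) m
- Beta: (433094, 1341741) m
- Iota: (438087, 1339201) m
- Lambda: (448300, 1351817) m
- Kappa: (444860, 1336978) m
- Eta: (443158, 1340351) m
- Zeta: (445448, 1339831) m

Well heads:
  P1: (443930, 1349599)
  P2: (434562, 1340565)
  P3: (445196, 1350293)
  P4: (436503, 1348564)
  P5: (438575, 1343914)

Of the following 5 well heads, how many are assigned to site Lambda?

2

P1 → Lambda
P2 → Beta
P3 → Lambda
P4 → Theta
P5 → Epsilon
2 of the 5 go to Lambda.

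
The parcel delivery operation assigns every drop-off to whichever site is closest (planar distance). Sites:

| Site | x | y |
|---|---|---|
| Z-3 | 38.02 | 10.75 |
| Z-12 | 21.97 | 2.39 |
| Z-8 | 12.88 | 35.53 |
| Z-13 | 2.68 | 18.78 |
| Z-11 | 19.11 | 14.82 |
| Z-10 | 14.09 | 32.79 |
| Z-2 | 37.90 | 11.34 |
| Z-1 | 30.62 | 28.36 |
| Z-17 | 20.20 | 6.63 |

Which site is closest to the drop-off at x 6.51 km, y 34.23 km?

Z-8

Squared distances to each site:
Z-3: 1544.191; Z-12: 1252.797; Z-8: 42.267; Z-13: 253.371; Z-11: 535.508; Z-10: 59.530; Z-2: 1509.284; Z-1: 615.749; Z-17: 949.176.
Minimum at Z-8.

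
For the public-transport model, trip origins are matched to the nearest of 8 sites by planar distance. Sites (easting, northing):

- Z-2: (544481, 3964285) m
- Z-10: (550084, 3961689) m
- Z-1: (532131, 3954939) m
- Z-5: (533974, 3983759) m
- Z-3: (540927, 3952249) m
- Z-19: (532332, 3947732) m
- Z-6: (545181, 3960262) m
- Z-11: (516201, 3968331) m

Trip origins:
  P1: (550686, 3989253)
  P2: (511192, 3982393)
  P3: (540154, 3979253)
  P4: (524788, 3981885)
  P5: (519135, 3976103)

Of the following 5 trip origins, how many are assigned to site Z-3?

0

P1 → Z-5
P2 → Z-11
P3 → Z-5
P4 → Z-5
P5 → Z-11
0 of the 5 go to Z-3.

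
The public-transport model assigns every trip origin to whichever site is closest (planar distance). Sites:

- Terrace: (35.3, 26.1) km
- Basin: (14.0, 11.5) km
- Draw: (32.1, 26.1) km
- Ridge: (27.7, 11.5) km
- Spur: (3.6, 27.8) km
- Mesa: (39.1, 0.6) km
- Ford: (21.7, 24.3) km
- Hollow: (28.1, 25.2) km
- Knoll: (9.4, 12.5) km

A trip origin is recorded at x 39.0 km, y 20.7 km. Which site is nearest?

Terrace

Squared distances to each site:
Terrace: 42.850; Basin: 709.640; Draw: 76.770; Ridge: 212.330; Spur: 1303.570; Mesa: 404.020; Ford: 312.250; Hollow: 139.060; Knoll: 943.400.
Minimum at Terrace.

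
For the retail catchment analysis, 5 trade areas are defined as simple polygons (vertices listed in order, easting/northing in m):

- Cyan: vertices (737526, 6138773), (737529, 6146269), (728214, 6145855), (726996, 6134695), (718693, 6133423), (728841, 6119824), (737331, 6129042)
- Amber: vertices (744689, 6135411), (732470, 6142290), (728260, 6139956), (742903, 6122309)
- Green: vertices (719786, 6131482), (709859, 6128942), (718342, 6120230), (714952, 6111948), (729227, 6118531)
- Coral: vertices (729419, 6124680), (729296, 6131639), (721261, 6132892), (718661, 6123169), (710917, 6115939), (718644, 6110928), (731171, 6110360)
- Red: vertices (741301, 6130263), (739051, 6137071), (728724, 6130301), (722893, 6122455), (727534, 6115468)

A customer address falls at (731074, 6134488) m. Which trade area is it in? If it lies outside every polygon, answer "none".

Cyan

Cast a ray rightward from (731074, 6134488). For each polygon, the edges (by vertex number in listed order) whose endpoints lie on opposite sides of northing = 6134488, where each meets that height, and whether that is right or left of the point:
Cyan: 4–5 at easting≈725644.8 (left), 7–1 at easting≈737440.1 (right) → 1 crossing.
Amber: 3–4 at easting≈732797.2 (right), 4–1 at easting≈744563.2 (right) → 2 crossings.
Green: no edge straddles that height → 0 crossings.
Coral: no edge straddles that height → 0 crossings.
Red: 1–2 at easting≈739904.7 (right), 2–3 at easting≈735110.9 (right) → 2 crossings.
Only Cyan has an odd count, so the point is inside Cyan.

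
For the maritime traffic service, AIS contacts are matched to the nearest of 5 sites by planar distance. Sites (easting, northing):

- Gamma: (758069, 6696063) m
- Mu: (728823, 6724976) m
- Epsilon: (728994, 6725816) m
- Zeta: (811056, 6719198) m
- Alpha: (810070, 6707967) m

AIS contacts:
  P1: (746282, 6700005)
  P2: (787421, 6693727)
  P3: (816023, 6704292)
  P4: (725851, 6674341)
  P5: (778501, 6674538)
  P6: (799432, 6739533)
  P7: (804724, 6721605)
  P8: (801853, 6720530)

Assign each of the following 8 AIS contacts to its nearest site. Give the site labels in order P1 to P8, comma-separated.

Gamma, Alpha, Alpha, Gamma, Gamma, Zeta, Zeta, Zeta

P1 → Gamma (d²=154472733.00)
P2 → Alpha (d²=715754801.00)
P3 → Alpha (d²=48943834.00)
P4 → Gamma (d²=1509844808.00)
P5 → Gamma (d²=880792249.00)
P6 → Zeta (d²=548629601.00)
P7 → Zeta (d²=45887873.00)
P8 → Zeta (d²=86469433.00)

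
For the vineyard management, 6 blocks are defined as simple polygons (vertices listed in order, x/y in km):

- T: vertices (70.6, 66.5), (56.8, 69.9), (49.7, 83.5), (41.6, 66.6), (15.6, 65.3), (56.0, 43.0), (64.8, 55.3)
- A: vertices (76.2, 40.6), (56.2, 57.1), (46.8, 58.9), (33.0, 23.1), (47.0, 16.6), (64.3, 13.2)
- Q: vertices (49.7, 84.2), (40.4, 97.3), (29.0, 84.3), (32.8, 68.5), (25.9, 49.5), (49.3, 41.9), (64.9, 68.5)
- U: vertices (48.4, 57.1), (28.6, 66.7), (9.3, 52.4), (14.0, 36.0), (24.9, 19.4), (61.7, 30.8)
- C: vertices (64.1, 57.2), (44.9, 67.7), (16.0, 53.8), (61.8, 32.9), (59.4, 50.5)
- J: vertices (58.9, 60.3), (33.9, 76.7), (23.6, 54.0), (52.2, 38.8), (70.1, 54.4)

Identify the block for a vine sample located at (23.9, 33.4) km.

U

Cast a ray rightward from (23.9, 33.4). For each polygon, the edges (by vertex number in listed order) whose endpoints lie on opposite sides of y = 33.4, where each meets that height, and whether that is right or left of the point:
T: no edge straddles that height → 0 crossings.
A: 3–4 at x≈36.97 (right), 6–1 at x≈73.07 (right) → 2 crossings.
Q: no edge straddles that height → 0 crossings.
U: 4–5 at x≈15.71 (left), 6–1 at x≈60.39 (right) → 1 crossing.
C: 3–4 at x≈60.70 (right), 4–5 at x≈61.73 (right) → 2 crossings.
J: no edge straddles that height → 0 crossings.
Only U has an odd count, so the point is inside U.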